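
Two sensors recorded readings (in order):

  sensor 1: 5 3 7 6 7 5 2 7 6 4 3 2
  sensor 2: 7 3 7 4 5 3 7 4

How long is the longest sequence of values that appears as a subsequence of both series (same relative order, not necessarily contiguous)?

Let dp[i][j] be the LCS length of the first i values of sensor 1 and the first j values of sensor 2. dp[i][j] = dp[i-1][j-1]+1 when the i-th and j-th values match, else max(dp[i-1][j], dp[i][j-1]).
    ·  7  3  7  4  5  3  7  4
 ·  0  0  0  0  0  0  0  0  0
 5  0  0  0  0  0  1  1  1  1
 3  0  0  1  1  1  1  2  2  2
 7  0  1  1  2  2  2  2  3  3
 6  0  1  1  2  2  2  2  3  3
 7  0  1  1  2  2  2  2  3  3
 5  0  1  1  2  2  3  3  3  3
 2  0  1  1  2  2  3  3  3  3
 7  0  1  1  2  2  3  3  4  4
 6  0  1  1  2  2  3  3  4  4
 4  0  1  1  2  3  3  3  4  5
 3  0  1  2  2  3  3  4  4  5
 2  0  1  2  2  3  3  4  4  5
dp[12][8] = 5. One LCS (by backtracking along matches): 3, 7, 5, 7, 4.

5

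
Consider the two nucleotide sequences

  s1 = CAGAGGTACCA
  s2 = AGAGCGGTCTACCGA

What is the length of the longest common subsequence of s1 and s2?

Pick A (s1 #2, s2 #1) → G (s1 #3, s2 #2) → A (s1 #4, s2 #3) → G (s1 #5, s2 #6) → G (s1 #6, s2 #7) → T (s1 #7, s2 #10) → A (s1 #8, s2 #11) → C (s1 #9, s2 #12) → C (s1 #10, s2 #13) → A (s1 #11, s2 #15); all 10 bases appear in both, in order. The LCS DP gives dp[11][15] = 10, so this is optimal.

10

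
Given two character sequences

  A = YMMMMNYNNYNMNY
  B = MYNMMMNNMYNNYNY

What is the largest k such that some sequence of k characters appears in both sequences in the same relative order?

11

One common subsequence of length 11: Y (A #1, B #2); then M (A #2, B #4); then M (A #3, B #5); then M (A #4, B #6); then M (A #5, B #9); then Y (A #7, B #10); then N (A #8, B #11); then N (A #9, B #12); then Y (A #10, B #13); then N (A #13, B #14); then Y (A #14, B #15). The LCS DP gives dp[14][15] = 11, so this is optimal.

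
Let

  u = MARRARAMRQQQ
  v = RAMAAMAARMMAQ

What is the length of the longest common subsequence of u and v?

6

Taking M at u[1]=v[6]; then A at u[2]=v[7]; then A at u[5]=v[8]; then R at u[6]=v[9]; then A at u[7]=v[12]; then Q at u[12]=v[13] gives a common subsequence of length 6. The LCS DP gives dp[12][13] = 6, so this is optimal.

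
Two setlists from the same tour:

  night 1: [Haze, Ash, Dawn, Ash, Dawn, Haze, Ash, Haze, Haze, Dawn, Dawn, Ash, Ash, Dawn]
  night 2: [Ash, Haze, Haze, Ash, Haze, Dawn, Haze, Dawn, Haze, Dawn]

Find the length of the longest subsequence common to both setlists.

7

Match Haze at night 1[1]=night 2[2], then Haze at night 1[6]=night 2[3], then Ash at night 1[7]=night 2[4], then Haze at night 1[8]=night 2[5], then Haze at night 1[9]=night 2[7], then Dawn at night 1[10]=night 2[8], then Dawn at night 1[14]=night 2[10] — 7 songs in the same relative order in both, and the DP table's final entry dp[14][10] is also 7, so no common subsequence is longer.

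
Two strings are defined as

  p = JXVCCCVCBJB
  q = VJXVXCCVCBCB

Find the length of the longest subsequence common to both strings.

Let dp[i][j] be the LCS length of the first i characters of p and the first j characters of q. dp[i][j] = dp[i-1][j-1]+1 when the i-th and j-th characters match, else max(dp[i-1][j], dp[i][j-1]).
    ·  V  J  X  V  X  C  C  V  C  B  C  B
 ·  0  0  0  0  0  0  0  0  0  0  0  0  0
 J  0  0  1  1  1  1  1  1  1  1  1  1  1
 X  0  0  1  2  2  2  2  2  2  2  2  2  2
 V  0  1  1  2  3  3  3  3  3  3  3  3  3
 C  0  1  1  2  3  3  4  4  4  4  4  4  4
 C  0  1  1  2  3  3  4  5  5  5  5  5  5
 C  0  1  1  2  3  3  4  5  5  6  6  6  6
 V  0  1  1  2  3  3  4  5  6  6  6  6  6
 C  0  1  1  2  3  3  4  5  6  7  7  7  7
 B  0  1  1  2  3  3  4  5  6  7  8  8  8
 J  0  1  2  2  3  3  4  5  6  7  8  8  8
 B  0  1  2  2  3  3  4  5  6  7  8  8  9
dp[11][12] = 9. One LCS (by backtracking along matches): JXVCCVCBB.

9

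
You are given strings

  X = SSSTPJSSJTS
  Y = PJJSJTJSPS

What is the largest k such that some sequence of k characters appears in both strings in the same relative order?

6

Let dp[i][j] be the LCS length of the first i characters of X and the first j characters of Y. dp[i][j] = dp[i-1][j-1]+1 when the i-th and j-th characters match, else max(dp[i-1][j], dp[i][j-1]).
    ·  P  J  J  S  J  T  J  S  P  S
 ·  0  0  0  0  0  0  0  0  0  0  0
 S  0  0  0  0  1  1  1  1  1  1  1
 S  0  0  0  0  1  1  1  1  2  2  2
 S  0  0  0  0  1  1  1  1  2  2  3
 T  0  0  0  0  1  1  2  2  2  2  3
 P  0  1  1  1  1  1  2  2  2  3  3
 J  0  1  2  2  2  2  2  3  3  3  3
 S  0  1  2  2  3  3  3  3  4  4  4
 S  0  1  2  2  3  3  3  3  4  4  5
 J  0  1  2  3  3  4  4  4  4  4  5
 T  0  1  2  3  3  4  5  5  5  5  5
 S  0  1  2  3  4  4  5  5  6  6  6
dp[11][10] = 6. One LCS (by backtracking along matches): PJSJTS.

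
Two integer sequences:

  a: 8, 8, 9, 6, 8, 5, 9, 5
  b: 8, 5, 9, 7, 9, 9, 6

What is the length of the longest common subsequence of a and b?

Let dp[i][j] be the LCS length of the first i values of a and the first j values of b. dp[i][j] = dp[i-1][j-1]+1 when the i-th and j-th values match, else max(dp[i-1][j], dp[i][j-1]).
    ·  8  5  9  7  9  9  6
 ·  0  0  0  0  0  0  0  0
 8  0  1  1  1  1  1  1  1
 8  0  1  1  1  1  1  1  1
 9  0  1  1  2  2  2  2  2
 6  0  1  1  2  2  2  2  3
 8  0  1  1  2  2  2  2  3
 5  0  1  2  2  2  2  2  3
 9  0  1  2  3  3  3  3  3
 5  0  1  2  3  3  3  3  3
dp[8][7] = 3. One LCS (by backtracking along matches): 8, 9, 6.

3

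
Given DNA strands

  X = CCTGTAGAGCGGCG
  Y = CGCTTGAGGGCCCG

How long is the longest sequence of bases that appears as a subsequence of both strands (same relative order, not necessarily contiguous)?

11

One common subsequence of length 11: C [1,1], then C [2,3], then T [3,4], then T [5,5], then G [7,6], then A [8,7], then G [9,8], then G [11,9], then G [12,10], then C [13,13], then G [14,14]. The LCS DP gives dp[14][14] = 11, so this is optimal.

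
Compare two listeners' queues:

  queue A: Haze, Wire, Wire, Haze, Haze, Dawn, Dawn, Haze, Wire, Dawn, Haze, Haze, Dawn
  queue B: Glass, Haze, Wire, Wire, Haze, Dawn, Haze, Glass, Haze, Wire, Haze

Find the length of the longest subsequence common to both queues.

8

Match Haze [1,2]; then Wire [2,3]; then Wire [3,4]; then Haze [4,5]; then Haze [5,7]; then Haze [8,9]; then Wire [9,10]; then Haze [12,11] — 8 songs in the same relative order in both. The LCS DP gives dp[13][11] = 8, so this is optimal.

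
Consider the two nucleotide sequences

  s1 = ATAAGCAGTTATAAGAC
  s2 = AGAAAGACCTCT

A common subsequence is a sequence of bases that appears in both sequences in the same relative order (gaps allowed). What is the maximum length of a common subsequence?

8

Match A at s1[1]=s2[1]; then A at s1[3]=s2[3]; then A at s1[4]=s2[4]; then A at s1[7]=s2[5]; then G at s1[8]=s2[6]; then A at s1[11]=s2[7]; then T at s1[12]=s2[10]; then C at s1[17]=s2[11] — 8 bases in the same relative order in both. Since dp[17][12] = 8, nothing longer is possible.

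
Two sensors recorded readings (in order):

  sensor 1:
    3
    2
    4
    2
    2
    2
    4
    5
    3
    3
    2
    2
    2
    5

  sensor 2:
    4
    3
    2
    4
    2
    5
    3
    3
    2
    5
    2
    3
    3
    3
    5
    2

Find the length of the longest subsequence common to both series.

Taking 3 at sensor 1[1]=sensor 2[2]; then 2 at sensor 1[2]=sensor 2[3]; then 4 at sensor 1[3]=sensor 2[4]; then 2 at sensor 1[6]=sensor 2[5]; then 5 at sensor 1[8]=sensor 2[6]; then 3 at sensor 1[9]=sensor 2[7]; then 3 at sensor 1[10]=sensor 2[8]; then 2 at sensor 1[11]=sensor 2[9]; then 2 at sensor 1[12]=sensor 2[11]; then 2 at sensor 1[13]=sensor 2[16] gives a common subsequence of length 10. Since dp[14][16] = 10, nothing longer is possible.

10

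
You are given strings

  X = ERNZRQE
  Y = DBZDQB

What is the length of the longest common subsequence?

2

Let dp[i][j] be the LCS length of the first i characters of X and the first j characters of Y. dp[i][j] = dp[i-1][j-1]+1 when the i-th and j-th characters match, else max(dp[i-1][j], dp[i][j-1]).
    ·  D  B  Z  D  Q  B
 ·  0  0  0  0  0  0  0
 E  0  0  0  0  0  0  0
 R  0  0  0  0  0  0  0
 N  0  0  0  0  0  0  0
 Z  0  0  0  1  1  1  1
 R  0  0  0  1  1  1  1
 Q  0  0  0  1  1  2  2
 E  0  0  0  1  1  2  2
dp[7][6] = 2. One LCS (by backtracking along matches): ZQ.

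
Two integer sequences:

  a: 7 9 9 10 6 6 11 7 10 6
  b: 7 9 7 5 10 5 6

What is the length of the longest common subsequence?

Let dp[i][j] be the LCS length of the first i values of a and the first j values of b. dp[i][j] = dp[i-1][j-1]+1 when the i-th and j-th values match, else max(dp[i-1][j], dp[i][j-1]).
    ·  7  9  7  5 10  5  6
 ·  0  0  0  0  0  0  0  0
 7  0  1  1  1  1  1  1  1
 9  0  1  2  2  2  2  2  2
 9  0  1  2  2  2  2  2  2
10  0  1  2  2  2  3  3  3
 6  0  1  2  2  2  3  3  4
 6  0  1  2  2  2  3  3  4
11  0  1  2  2  2  3  3  4
 7  0  1  2  3  3  3  3  4
10  0  1  2  3  3  4  4  4
 6  0  1  2  3  3  4  4  5
dp[10][7] = 5. One LCS (by backtracking along matches): 7, 9, 7, 10, 6.

5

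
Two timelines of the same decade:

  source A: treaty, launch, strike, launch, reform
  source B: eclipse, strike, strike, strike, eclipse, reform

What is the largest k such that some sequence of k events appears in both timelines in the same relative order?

Match strike [3,4], then reform [5,6] — 2 events in the same relative order in both. The LCS DP gives dp[5][6] = 2, so this is optimal.

2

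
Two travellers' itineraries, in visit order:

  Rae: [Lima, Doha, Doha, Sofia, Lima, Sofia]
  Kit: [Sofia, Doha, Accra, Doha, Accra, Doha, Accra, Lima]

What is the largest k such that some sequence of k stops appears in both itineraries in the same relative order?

Taking Doha at Rae[2]=Kit[4], Doha at Rae[3]=Kit[6], Lima at Rae[5]=Kit[8] gives a common subsequence of length 3, and the DP table's final entry dp[6][8] is also 3, so no common subsequence is longer.

3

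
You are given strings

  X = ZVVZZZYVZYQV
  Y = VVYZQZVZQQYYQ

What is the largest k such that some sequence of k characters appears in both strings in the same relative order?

Match V [2,1] → V [3,2] → Z [4,4] → Z [5,6] → Z [6,8] → Y [7,11] → Y [10,12] → Q [11,13] — 8 characters in the same relative order in both. The LCS DP gives dp[12][13] = 8, so this is optimal.

8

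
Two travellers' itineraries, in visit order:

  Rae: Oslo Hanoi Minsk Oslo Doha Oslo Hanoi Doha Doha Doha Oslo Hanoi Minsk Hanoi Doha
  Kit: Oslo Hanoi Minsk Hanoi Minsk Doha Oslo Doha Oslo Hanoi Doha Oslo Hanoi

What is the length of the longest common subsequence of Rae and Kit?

10

Match Oslo at Rae[1]=Kit[1]; then Hanoi at Rae[2]=Kit[4]; then Minsk at Rae[3]=Kit[5]; then Oslo at Rae[4]=Kit[7]; then Doha at Rae[5]=Kit[8]; then Oslo at Rae[6]=Kit[9]; then Hanoi at Rae[7]=Kit[10]; then Doha at Rae[10]=Kit[11]; then Oslo at Rae[11]=Kit[12]; then Hanoi at Rae[14]=Kit[13] — 10 stops in the same relative order in both, and the DP table's final entry dp[15][13] is also 10, so no common subsequence is longer.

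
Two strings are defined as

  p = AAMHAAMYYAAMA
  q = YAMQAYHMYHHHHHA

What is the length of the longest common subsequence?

6

Pick A [1,2], then A [2,5], then H [4,7], then M [7,8], then Y [8,9], then A [13,15]; all 6 characters appear in both, in order. Since dp[13][15] = 6, nothing longer is possible.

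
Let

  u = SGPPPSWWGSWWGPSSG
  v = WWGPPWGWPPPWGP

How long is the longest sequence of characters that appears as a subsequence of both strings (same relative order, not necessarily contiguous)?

9

Match G (u #2, v #3) → P (u #4, v #4) → P (u #5, v #5) → W (u #8, v #6) → G (u #9, v #7) → W (u #11, v #8) → W (u #12, v #12) → G (u #13, v #13) → P (u #14, v #14) — 9 characters in the same relative order in both. Since dp[17][14] = 9, nothing longer is possible.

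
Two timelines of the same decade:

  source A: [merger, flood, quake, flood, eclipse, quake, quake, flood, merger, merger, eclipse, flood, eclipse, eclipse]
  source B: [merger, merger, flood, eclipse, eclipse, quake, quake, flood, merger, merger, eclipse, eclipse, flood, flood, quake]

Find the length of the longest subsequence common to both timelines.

Taking merger [1,2], flood [2,3], eclipse [5,5], quake [6,6], quake [7,7], flood [8,8], merger [9,9], merger [10,10], eclipse [11,12], flood [12,14] gives a common subsequence of length 10. The LCS DP gives dp[14][15] = 10, so this is optimal.

10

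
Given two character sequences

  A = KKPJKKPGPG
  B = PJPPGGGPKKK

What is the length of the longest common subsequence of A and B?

Let dp[i][j] be the LCS length of the first i characters of A and the first j characters of B. dp[i][j] = dp[i-1][j-1]+1 when the i-th and j-th characters match, else max(dp[i-1][j], dp[i][j-1]).
    ·  P  J  P  P  G  G  G  P  K  K  K
 ·  0  0  0  0  0  0  0  0  0  0  0  0
 K  0  0  0  0  0  0  0  0  0  1  1  1
 K  0  0  0  0  0  0  0  0  0  1  2  2
 P  0  1  1  1  1  1  1  1  1  1  2  2
 J  0  1  2  2  2  2  2  2  2  2  2  2
 K  0  1  2  2  2  2  2  2  2  3  3  3
 K  0  1  2  2  2  2  2  2  2  3  4  4
 P  0  1  2  3  3  3  3  3  3  3  4  4
 G  0  1  2  3  3  4  4  4  4  4  4  4
 P  0  1  2  3  4  4  4  4  5  5  5  5
 G  0  1  2  3  4  5  5  5  5  5  5  5
dp[10][11] = 5. One LCS (by backtracking along matches): PJPGP.

5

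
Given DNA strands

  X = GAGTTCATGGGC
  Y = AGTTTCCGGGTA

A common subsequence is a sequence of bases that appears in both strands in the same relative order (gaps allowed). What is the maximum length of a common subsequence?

8

Match A at X[2]=Y[1], G at X[3]=Y[2], T at X[4]=Y[4], T at X[5]=Y[5], C at X[6]=Y[7], G at X[9]=Y[8], G at X[10]=Y[9], G at X[11]=Y[10] — 8 bases in the same relative order in both. The LCS DP gives dp[12][12] = 8, so this is optimal.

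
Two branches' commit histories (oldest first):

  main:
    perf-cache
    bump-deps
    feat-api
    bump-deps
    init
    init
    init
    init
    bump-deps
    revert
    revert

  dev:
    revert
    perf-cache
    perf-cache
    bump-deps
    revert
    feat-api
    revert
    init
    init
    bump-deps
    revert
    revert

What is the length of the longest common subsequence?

One common subsequence of length 8: perf-cache (main #1, dev #3), then bump-deps (main #2, dev #4), then feat-api (main #3, dev #6), then init (main #7, dev #8), then init (main #8, dev #9), then bump-deps (main #9, dev #10), then revert (main #10, dev #11), then revert (main #11, dev #12). dp[11][12] = 8 confirms this is the maximum.

8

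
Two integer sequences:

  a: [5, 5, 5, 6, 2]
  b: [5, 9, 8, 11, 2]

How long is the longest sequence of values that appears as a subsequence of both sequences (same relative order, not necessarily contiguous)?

Let dp[i][j] be the LCS length of the first i values of a and the first j values of b. dp[i][j] = dp[i-1][j-1]+1 when the i-th and j-th values match, else max(dp[i-1][j], dp[i][j-1]).
    ·  5  9  8 11  2
 ·  0  0  0  0  0  0
 5  0  1  1  1  1  1
 5  0  1  1  1  1  1
 5  0  1  1  1  1  1
 6  0  1  1  1  1  1
 2  0  1  1  1  1  2
dp[5][5] = 2. One LCS (by backtracking along matches): 5, 2.

2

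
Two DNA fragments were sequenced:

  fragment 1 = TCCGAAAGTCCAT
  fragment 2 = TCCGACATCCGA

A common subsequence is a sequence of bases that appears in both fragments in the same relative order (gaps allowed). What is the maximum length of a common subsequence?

Match T (fragment 1 #1, fragment 2 #1); then C (fragment 1 #2, fragment 2 #2); then C (fragment 1 #3, fragment 2 #3); then G (fragment 1 #4, fragment 2 #4); then A (fragment 1 #5, fragment 2 #5); then A (fragment 1 #7, fragment 2 #7); then T (fragment 1 #9, fragment 2 #8); then C (fragment 1 #10, fragment 2 #9); then C (fragment 1 #11, fragment 2 #10); then A (fragment 1 #12, fragment 2 #12) — 10 bases in the same relative order in both. dp[13][12] = 10 confirms this is the maximum.

10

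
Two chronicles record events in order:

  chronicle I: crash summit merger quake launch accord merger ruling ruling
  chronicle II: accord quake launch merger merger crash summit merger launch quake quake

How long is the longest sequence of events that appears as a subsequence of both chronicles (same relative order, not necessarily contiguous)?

4

One common subsequence of length 4: crash (chronicle I #1, chronicle II #6); then summit (chronicle I #2, chronicle II #7); then merger (chronicle I #3, chronicle II #8); then quake (chronicle I #4, chronicle II #11), and the DP table's final entry dp[9][11] is also 4, so no common subsequence is longer.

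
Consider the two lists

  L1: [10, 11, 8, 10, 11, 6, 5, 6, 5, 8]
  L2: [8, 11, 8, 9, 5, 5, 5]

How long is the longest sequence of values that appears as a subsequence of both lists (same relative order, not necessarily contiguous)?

One common subsequence of length 4: 11 at L1[2]=L2[2] → 8 at L1[3]=L2[3] → 5 at L1[7]=L2[6] → 5 at L1[9]=L2[7]. Since dp[10][7] = 4, nothing longer is possible.

4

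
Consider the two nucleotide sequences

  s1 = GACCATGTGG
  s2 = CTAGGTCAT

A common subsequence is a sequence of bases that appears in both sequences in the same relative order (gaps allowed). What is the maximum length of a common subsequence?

Match G [1,5] → C [4,7] → A [5,8] → T [8,9] — 4 bases in the same relative order in both. dp[10][9] = 4 confirms this is the maximum.

4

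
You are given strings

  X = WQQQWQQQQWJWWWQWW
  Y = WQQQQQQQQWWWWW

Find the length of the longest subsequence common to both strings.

One common subsequence of length 13: W [1,1]; then Q [2,3]; then Q [3,4]; then Q [4,5]; then Q [6,6]; then Q [7,7]; then Q [8,8]; then Q [9,9]; then W [12,10]; then W [13,11]; then W [14,12]; then W [16,13]; then W [17,14]. The LCS DP gives dp[17][14] = 13, so this is optimal.

13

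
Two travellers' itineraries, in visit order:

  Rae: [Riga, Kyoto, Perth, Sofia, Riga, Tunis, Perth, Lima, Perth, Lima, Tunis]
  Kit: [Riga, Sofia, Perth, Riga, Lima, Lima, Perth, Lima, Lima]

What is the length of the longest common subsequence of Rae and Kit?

One common subsequence of length 6: Riga (Rae #1, Kit #1); then Perth (Rae #3, Kit #3); then Riga (Rae #5, Kit #4); then Perth (Rae #7, Kit #7); then Lima (Rae #8, Kit #8); then Lima (Rae #10, Kit #9). The LCS DP gives dp[11][9] = 6, so this is optimal.

6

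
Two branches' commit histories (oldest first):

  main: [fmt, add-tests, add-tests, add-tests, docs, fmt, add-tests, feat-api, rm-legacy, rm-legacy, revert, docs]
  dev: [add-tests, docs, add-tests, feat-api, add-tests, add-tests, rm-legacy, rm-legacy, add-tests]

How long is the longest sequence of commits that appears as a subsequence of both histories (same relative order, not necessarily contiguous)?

6

Taking add-tests [2,1] → add-tests [3,3] → add-tests [4,5] → add-tests [7,6] → rm-legacy [9,7] → rm-legacy [10,8] gives a common subsequence of length 6. Since dp[12][9] = 6, nothing longer is possible.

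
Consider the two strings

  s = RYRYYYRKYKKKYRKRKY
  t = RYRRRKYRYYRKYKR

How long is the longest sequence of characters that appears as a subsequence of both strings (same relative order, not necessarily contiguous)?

Taking R [1,1] → Y [2,2] → R [3,5] → Y [4,7] → Y [5,9] → Y [6,10] → R [7,11] → K [12,12] → Y [13,13] → K [15,14] → R [16,15] gives a common subsequence of length 11. The LCS DP gives dp[18][15] = 11, so this is optimal.

11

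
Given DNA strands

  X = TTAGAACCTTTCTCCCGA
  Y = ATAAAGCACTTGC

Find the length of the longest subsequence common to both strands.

9

Match T (X #2, Y #2) → A (X #3, Y #3) → A (X #5, Y #4) → A (X #6, Y #5) → C (X #7, Y #7) → C (X #8, Y #9) → T (X #9, Y #10) → T (X #10, Y #11) → C (X #16, Y #13) — 9 bases in the same relative order in both. Since dp[18][13] = 9, nothing longer is possible.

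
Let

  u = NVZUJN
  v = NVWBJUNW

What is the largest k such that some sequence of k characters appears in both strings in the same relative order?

Pick N at u[1]=v[1] → V at u[2]=v[2] → U at u[4]=v[6] → N at u[6]=v[7]; all 4 characters appear in both, in order, and the DP table's final entry dp[6][8] is also 4, so no common subsequence is longer.

4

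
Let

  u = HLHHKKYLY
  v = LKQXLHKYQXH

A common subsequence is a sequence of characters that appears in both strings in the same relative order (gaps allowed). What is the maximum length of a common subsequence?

4

Match L [2,5] → H [4,6] → K [6,7] → Y [7,8] — 4 characters in the same relative order in both. The LCS DP gives dp[9][11] = 4, so this is optimal.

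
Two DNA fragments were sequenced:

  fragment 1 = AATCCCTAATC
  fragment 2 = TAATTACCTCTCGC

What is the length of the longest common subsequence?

One common subsequence of length 8: A [1,2], A [2,3], T [3,5], C [4,7], C [5,8], C [6,10], T [7,11], C [11,14]. The LCS DP gives dp[11][14] = 8, so this is optimal.

8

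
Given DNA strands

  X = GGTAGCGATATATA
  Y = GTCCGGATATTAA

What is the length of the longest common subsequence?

Taking G [2,1] → T [3,2] → G [5,5] → G [7,6] → A [8,7] → T [9,8] → A [10,9] → T [11,11] → A [12,12] → A [14,13] gives a common subsequence of length 10, and the DP table's final entry dp[14][13] is also 10, so no common subsequence is longer.

10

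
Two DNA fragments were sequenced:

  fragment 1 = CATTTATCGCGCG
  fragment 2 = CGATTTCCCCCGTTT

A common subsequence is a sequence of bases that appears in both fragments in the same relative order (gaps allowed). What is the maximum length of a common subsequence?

9

Match C [1,1], A [2,3], T [3,4], T [4,5], T [5,6], C [8,9], C [10,10], C [12,11], G [13,12] — 9 bases in the same relative order in both. Since dp[13][15] = 9, nothing longer is possible.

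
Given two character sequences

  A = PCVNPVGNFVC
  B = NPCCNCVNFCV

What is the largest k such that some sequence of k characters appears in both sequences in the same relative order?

7

Let dp[i][j] be the LCS length of the first i characters of A and the first j characters of B. dp[i][j] = dp[i-1][j-1]+1 when the i-th and j-th characters match, else max(dp[i-1][j], dp[i][j-1]).
    ·  N  P  C  C  N  C  V  N  F  C  V
 ·  0  0  0  0  0  0  0  0  0  0  0  0
 P  0  0  1  1  1  1  1  1  1  1  1  1
 C  0  0  1  2  2  2  2  2  2  2  2  2
 V  0  0  1  2  2  2  2  3  3  3  3  3
 N  0  1  1  2  2  3  3  3  4  4  4  4
 P  0  1  2  2  2  3  3  3  4  4  4  4
 V  0  1  2  2  2  3  3  4  4  4  4  5
 G  0  1  2  2  2  3  3  4  4  4  4  5
 N  0  1  2  2  2  3  3  4  5  5  5  5
 F  0  1  2  2  2  3  3  4  5  6  6  6
 V  0  1  2  2  2  3  3  4  5  6  6  7
 C  0  1  2  3  3  3  4  4  5  6  7  7
dp[11][11] = 7. One LCS (by backtracking along matches): PCNVNFV.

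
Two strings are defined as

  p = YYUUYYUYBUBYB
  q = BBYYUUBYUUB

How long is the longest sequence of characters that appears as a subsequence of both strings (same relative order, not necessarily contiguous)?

8

Let dp[i][j] be the LCS length of the first i characters of p and the first j characters of q. dp[i][j] = dp[i-1][j-1]+1 when the i-th and j-th characters match, else max(dp[i-1][j], dp[i][j-1]).
    ·  B  B  Y  Y  U  U  B  Y  U  U  B
 ·  0  0  0  0  0  0  0  0  0  0  0  0
 Y  0  0  0  1  1  1  1  1  1  1  1  1
 Y  0  0  0  1  2  2  2  2  2  2  2  2
 U  0  0  0  1  2  3  3  3  3  3  3  3
 U  0  0  0  1  2  3  4  4  4  4  4  4
 Y  0  0  0  1  2  3  4  4  5  5  5  5
 Y  0  0  0  1  2  3  4  4  5  5  5  5
 U  0  0  0  1  2  3  4  4  5  6  6  6
 Y  0  0  0  1  2  3  4  4  5  6  6  6
 B  0  1  1  1  2  3  4  5  5  6  6  7
 U  0  1  1  1  2  3  4  5  5  6  7  7
 B  0  1  2  2  2  3  4  5  5  6  7  8
 Y  0  1  2  3  3  3  4  5  6  6  7  8
 B  0  1  2  3  3  3  4  5  6  6  7  8
dp[13][11] = 8. One LCS (by backtracking along matches): YYUUYUUB.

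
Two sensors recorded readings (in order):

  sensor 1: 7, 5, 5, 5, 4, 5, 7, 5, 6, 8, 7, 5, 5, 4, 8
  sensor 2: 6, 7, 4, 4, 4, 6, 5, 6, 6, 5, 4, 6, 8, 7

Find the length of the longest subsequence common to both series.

7

One common subsequence of length 7: 7 [1,2]; then 5 [2,7]; then 5 [4,10]; then 4 [5,11]; then 6 [9,12]; then 8 [10,13]; then 7 [11,14]. Since dp[15][14] = 7, nothing longer is possible.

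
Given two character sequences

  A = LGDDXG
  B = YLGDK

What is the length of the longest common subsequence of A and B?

3

Pick L [1,2], G [2,3], D [3,4]; all 3 characters appear in both, in order. dp[6][5] = 3 confirms this is the maximum.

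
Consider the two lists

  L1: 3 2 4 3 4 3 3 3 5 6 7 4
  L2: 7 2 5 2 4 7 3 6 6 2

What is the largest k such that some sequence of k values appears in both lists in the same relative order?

Let dp[i][j] be the LCS length of the first i values of L1 and the first j values of L2. dp[i][j] = dp[i-1][j-1]+1 when the i-th and j-th values match, else max(dp[i-1][j], dp[i][j-1]).
    ·  7  2  5  2  4  7  3  6  6  2
 ·  0  0  0  0  0  0  0  0  0  0  0
 3  0  0  0  0  0  0  0  1  1  1  1
 2  0  0  1  1  1  1  1  1  1  1  2
 4  0  0  1  1  1  2  2  2  2  2  2
 3  0  0  1  1  1  2  2  3  3  3  3
 4  0  0  1  1  1  2  2  3  3  3  3
 3  0  0  1  1  1  2  2  3  3  3  3
 3  0  0  1  1  1  2  2  3  3  3  3
 3  0  0  1  1  1  2  2  3  3  3  3
 5  0  0  1  2  2  2  2  3  3  3  3
 6  0  0  1  2  2  2  2  3  4  4  4
 7  0  1  1  2  2  2  3  3  4  4  4
 4  0  1  1  2  2  3  3  3  4  4  4
dp[12][10] = 4. One LCS (by backtracking along matches): 2, 4, 3, 6.

4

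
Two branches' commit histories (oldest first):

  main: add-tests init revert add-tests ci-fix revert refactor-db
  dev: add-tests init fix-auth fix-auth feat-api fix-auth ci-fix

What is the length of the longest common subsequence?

3

One common subsequence of length 3: add-tests (main #1, dev #1) → init (main #2, dev #2) → ci-fix (main #5, dev #7). Since dp[7][7] = 3, nothing longer is possible.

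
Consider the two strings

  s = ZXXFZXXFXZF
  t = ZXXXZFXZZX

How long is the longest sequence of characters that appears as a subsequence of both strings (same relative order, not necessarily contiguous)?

Pick Z [1,1] → X [2,3] → X [3,4] → Z [5,5] → F [8,6] → X [9,7] → Z [10,9]; all 7 characters appear in both, in order. dp[11][10] = 7 confirms this is the maximum.

7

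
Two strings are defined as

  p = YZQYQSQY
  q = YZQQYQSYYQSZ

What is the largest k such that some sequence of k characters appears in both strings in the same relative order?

7

Let dp[i][j] be the LCS length of the first i characters of p and the first j characters of q. dp[i][j] = dp[i-1][j-1]+1 when the i-th and j-th characters match, else max(dp[i-1][j], dp[i][j-1]).
    ·  Y  Z  Q  Q  Y  Q  S  Y  Y  Q  S  Z
 ·  0  0  0  0  0  0  0  0  0  0  0  0  0
 Y  0  1  1  1  1  1  1  1  1  1  1  1  1
 Z  0  1  2  2  2  2  2  2  2  2  2  2  2
 Q  0  1  2  3  3  3  3  3  3  3  3  3  3
 Y  0  1  2  3  3  4  4  4  4  4  4  4  4
 Q  0  1  2  3  4  4  5  5  5  5  5  5  5
 S  0  1  2  3  4  4  5  6  6  6  6  6  6
 Q  0  1  2  3  4  4  5  6  6  6  7  7  7
 Y  0  1  2  3  4  5  5  6  7  7  7  7  7
dp[8][12] = 7. One LCS (by backtracking along matches): YZQYQSQ.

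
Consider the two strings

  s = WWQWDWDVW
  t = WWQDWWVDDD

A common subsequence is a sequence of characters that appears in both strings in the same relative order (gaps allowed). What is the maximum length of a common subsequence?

Taking W at s[1]=t[1], then W at s[2]=t[2], then Q at s[3]=t[3], then W at s[4]=t[6], then D at s[5]=t[9], then D at s[7]=t[10] gives a common subsequence of length 6. dp[9][10] = 6 confirms this is the maximum.

6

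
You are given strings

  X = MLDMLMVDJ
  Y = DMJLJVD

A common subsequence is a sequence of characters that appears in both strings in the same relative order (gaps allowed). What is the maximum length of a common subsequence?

5

Pick D at X[3]=Y[1]; then M at X[4]=Y[2]; then L at X[5]=Y[4]; then V at X[7]=Y[6]; then D at X[8]=Y[7]; all 5 characters appear in both, in order, and the DP table's final entry dp[9][7] is also 5, so no common subsequence is longer.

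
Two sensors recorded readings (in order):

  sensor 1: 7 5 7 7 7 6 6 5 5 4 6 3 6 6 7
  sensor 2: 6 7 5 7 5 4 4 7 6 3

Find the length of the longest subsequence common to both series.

7

Pick 7 [1,2]; then 5 [2,3]; then 7 [5,4]; then 5 [8,5]; then 4 [10,7]; then 6 [11,9]; then 3 [12,10]; all 7 values appear in both, in order. Since dp[15][10] = 7, nothing longer is possible.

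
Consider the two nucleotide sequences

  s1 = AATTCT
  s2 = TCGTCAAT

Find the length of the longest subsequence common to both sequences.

4

Taking T (s1 #3, s2 #1); then T (s1 #4, s2 #4); then C (s1 #5, s2 #5); then T (s1 #6, s2 #8) gives a common subsequence of length 4. The LCS DP gives dp[6][8] = 4, so this is optimal.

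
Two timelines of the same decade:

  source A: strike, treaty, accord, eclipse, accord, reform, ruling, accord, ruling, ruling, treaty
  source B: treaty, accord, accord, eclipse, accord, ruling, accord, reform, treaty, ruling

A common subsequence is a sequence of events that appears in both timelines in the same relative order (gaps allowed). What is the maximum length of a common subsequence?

Taking treaty (source A #2, source B #1); then accord (source A #3, source B #3); then eclipse (source A #4, source B #4); then accord (source A #5, source B #5); then ruling (source A #7, source B #6); then accord (source A #8, source B #7); then ruling (source A #10, source B #10) gives a common subsequence of length 7. dp[11][10] = 7 confirms this is the maximum.

7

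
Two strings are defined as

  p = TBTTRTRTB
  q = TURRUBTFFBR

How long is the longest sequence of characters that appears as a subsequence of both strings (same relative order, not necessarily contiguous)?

5

One common subsequence of length 5: T [1,1], then R [5,3], then R [7,4], then T [8,7], then B [9,10]. The LCS DP gives dp[9][11] = 5, so this is optimal.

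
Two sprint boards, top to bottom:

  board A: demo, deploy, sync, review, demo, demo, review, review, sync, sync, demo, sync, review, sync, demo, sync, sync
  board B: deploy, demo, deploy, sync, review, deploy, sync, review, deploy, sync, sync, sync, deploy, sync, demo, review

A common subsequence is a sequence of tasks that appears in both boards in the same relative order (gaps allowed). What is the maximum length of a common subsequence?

10

Pick demo [1,2], deploy [2,3], sync [3,4], review [4,5], review [7,8], sync [9,10], sync [10,11], sync [12,12], sync [14,14], demo [15,15]; all 10 tasks appear in both, in order. dp[17][16] = 10 confirms this is the maximum.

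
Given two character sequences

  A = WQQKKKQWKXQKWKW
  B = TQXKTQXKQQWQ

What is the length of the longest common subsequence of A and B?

6

One common subsequence of length 6: Q at A[2]=B[2]; then Q at A[3]=B[6]; then K at A[4]=B[8]; then Q at A[7]=B[10]; then W at A[8]=B[11]; then Q at A[11]=B[12]. Since dp[15][12] = 6, nothing longer is possible.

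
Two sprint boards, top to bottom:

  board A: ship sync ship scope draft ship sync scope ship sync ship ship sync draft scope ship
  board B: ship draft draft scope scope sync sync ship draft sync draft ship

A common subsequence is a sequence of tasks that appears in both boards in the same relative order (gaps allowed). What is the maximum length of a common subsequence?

8

Pick ship at board A[1]=board B[1], scope at board A[4]=board B[5], sync at board A[7]=board B[6], sync at board A[10]=board B[7], ship at board A[11]=board B[8], sync at board A[13]=board B[10], draft at board A[14]=board B[11], ship at board A[16]=board B[12]; all 8 tasks appear in both, in order. Since dp[16][12] = 8, nothing longer is possible.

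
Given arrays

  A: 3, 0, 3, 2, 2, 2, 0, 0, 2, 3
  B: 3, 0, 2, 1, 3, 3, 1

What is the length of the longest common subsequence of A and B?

Pick 3 at A[1]=B[1], then 0 at A[2]=B[2], then 3 at A[3]=B[5], then 3 at A[10]=B[6]; all 4 values appear in both, in order. dp[10][7] = 4 confirms this is the maximum.

4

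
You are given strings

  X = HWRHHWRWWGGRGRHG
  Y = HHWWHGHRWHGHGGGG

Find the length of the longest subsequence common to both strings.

Match H (X #1, Y #2), W (X #2, Y #4), H (X #4, Y #5), H (X #5, Y #7), R (X #7, Y #8), W (X #8, Y #9), G (X #10, Y #13), G (X #11, Y #14), G (X #13, Y #15), G (X #16, Y #16) — 10 characters in the same relative order in both, and the DP table's final entry dp[16][16] is also 10, so no common subsequence is longer.

10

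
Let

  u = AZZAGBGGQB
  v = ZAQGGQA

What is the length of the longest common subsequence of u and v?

5

Taking Z (u #3, v #1), then A (u #4, v #2), then G (u #7, v #4), then G (u #8, v #5), then Q (u #9, v #6) gives a common subsequence of length 5. dp[10][7] = 5 confirms this is the maximum.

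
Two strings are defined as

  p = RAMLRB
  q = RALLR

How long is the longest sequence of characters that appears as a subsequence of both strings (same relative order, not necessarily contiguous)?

Let dp[i][j] be the LCS length of the first i characters of p and the first j characters of q. dp[i][j] = dp[i-1][j-1]+1 when the i-th and j-th characters match, else max(dp[i-1][j], dp[i][j-1]).
    ·  R  A  L  L  R
 ·  0  0  0  0  0  0
 R  0  1  1  1  1  1
 A  0  1  2  2  2  2
 M  0  1  2  2  2  2
 L  0  1  2  3  3  3
 R  0  1  2  3  3  4
 B  0  1  2  3  3  4
dp[6][5] = 4. One LCS (by backtracking along matches): RALR.

4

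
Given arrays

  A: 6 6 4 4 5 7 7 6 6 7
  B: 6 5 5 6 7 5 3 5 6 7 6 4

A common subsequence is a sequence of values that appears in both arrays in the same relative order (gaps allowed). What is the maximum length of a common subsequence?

5

One common subsequence of length 5: 6 (A #1, B #1), then 6 (A #2, B #4), then 5 (A #5, B #8), then 7 (A #7, B #10), then 6 (A #8, B #11). Since dp[10][12] = 5, nothing longer is possible.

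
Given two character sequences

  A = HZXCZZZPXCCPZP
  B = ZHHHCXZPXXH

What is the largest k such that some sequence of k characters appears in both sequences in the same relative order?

5

Match H [1,4], X [3,6], Z [7,7], P [8,8], X [9,10] — 5 characters in the same relative order in both. dp[14][11] = 5 confirms this is the maximum.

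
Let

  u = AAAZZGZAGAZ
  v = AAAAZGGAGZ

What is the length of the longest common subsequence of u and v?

Let dp[i][j] be the LCS length of the first i characters of u and the first j characters of v. dp[i][j] = dp[i-1][j-1]+1 when the i-th and j-th characters match, else max(dp[i-1][j], dp[i][j-1]).
    ·  A  A  A  A  Z  G  G  A  G  Z
 ·  0  0  0  0  0  0  0  0  0  0  0
 A  0  1  1  1  1  1  1  1  1  1  1
 A  0  1  2  2  2  2  2  2  2  2  2
 A  0  1  2  3  3  3  3  3  3  3  3
 Z  0  1  2  3  3  4  4  4  4  4  4
 Z  0  1  2  3  3  4  4  4  4  4  5
 G  0  1  2  3  3  4  5  5  5  5  5
 Z  0  1  2  3  3  4  5  5  5  5  6
 A  0  1  2  3  4  4  5  5  6  6  6
 G  0  1  2  3  4  4  5  6  6  7  7
 A  0  1  2  3  4  4  5  6  7  7  7
 Z  0  1  2  3  4  5  5  6  7  7  8
dp[11][10] = 8. One LCS (by backtracking along matches): AAAZGAGZ.

8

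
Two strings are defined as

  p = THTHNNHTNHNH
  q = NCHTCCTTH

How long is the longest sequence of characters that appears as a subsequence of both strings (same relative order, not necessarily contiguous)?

4

One common subsequence of length 4: T (p #1, q #4) → T (p #3, q #7) → T (p #8, q #8) → H (p #12, q #9). Since dp[12][9] = 4, nothing longer is possible.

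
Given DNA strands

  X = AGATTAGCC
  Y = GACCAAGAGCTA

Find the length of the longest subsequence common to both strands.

Taking A (X #1, Y #6), then G (X #2, Y #7), then A (X #3, Y #8), then T (X #5, Y #11), then A (X #6, Y #12) gives a common subsequence of length 5. dp[9][12] = 5 confirms this is the maximum.

5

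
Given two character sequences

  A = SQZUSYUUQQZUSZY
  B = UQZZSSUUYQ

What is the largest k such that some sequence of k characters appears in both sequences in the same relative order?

Let dp[i][j] be the LCS length of the first i characters of A and the first j characters of B. dp[i][j] = dp[i-1][j-1]+1 when the i-th and j-th characters match, else max(dp[i-1][j], dp[i][j-1]).
    ·  U  Q  Z  Z  S  S  U  U  Y  Q
 ·  0  0  0  0  0  0  0  0  0  0  0
 S  0  0  0  0  0  1  1  1  1  1  1
 Q  0  0  1  1  1  1  1  1  1  1  2
 Z  0  0  1  2  2  2  2  2  2  2  2
 U  0  1  1  2  2  2  2  3  3  3  3
 S  0  1  1  2  2  3  3  3  3  3  3
 Y  0  1  1  2  2  3  3  3  3  4  4
 U  0  1  1  2  2  3  3  4  4  4  4
 U  0  1  1  2  2  3  3  4  5  5  5
 Q  0  1  2  2  2  3  3  4  5  5  6
 Q  0  1  2  2  2  3  3  4  5  5  6
 Z  0  1  2  3  3  3  3  4  5  5  6
 U  0  1  2  3  3  3  3  4  5  5  6
 S  0  1  2  3  3  4  4  4  5  5  6
 Z  0  1  2  3  4  4  4  4  5  5  6
 Y  0  1  2  3  4  4  4  4  5  6  6
dp[15][10] = 6. One LCS (by backtracking along matches): QZSUUQ.

6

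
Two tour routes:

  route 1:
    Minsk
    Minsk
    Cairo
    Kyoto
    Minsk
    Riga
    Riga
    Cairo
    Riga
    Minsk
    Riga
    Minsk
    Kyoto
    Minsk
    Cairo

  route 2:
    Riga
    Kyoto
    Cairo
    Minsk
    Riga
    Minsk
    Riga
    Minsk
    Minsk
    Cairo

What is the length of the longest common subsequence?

8

Pick Cairo (route 1 #3, route 2 #3), then Minsk (route 1 #5, route 2 #4), then Riga (route 1 #9, route 2 #5), then Minsk (route 1 #10, route 2 #6), then Riga (route 1 #11, route 2 #7), then Minsk (route 1 #12, route 2 #8), then Minsk (route 1 #14, route 2 #9), then Cairo (route 1 #15, route 2 #10); all 8 stops appear in both, in order. dp[15][10] = 8 confirms this is the maximum.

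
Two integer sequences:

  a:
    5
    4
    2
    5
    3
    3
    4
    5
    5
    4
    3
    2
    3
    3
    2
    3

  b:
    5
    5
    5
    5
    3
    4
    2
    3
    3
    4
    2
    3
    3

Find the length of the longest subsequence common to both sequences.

Pick 5 (a #1, b #1) → 5 (a #4, b #2) → 5 (a #8, b #3) → 5 (a #9, b #4) → 4 (a #10, b #6) → 2 (a #12, b #7) → 3 (a #13, b #8) → 3 (a #14, b #9) → 2 (a #15, b #11) → 3 (a #16, b #13); all 10 values appear in both, in order. dp[16][13] = 10 confirms this is the maximum.

10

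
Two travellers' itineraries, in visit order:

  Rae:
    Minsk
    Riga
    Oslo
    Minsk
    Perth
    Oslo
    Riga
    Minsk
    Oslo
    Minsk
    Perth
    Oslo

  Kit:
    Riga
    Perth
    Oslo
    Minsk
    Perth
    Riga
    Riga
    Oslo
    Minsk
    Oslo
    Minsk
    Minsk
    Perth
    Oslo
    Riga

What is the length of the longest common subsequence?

Pick Riga at Rae[2]=Kit[1]; then Oslo at Rae[3]=Kit[3]; then Minsk at Rae[4]=Kit[4]; then Perth at Rae[5]=Kit[5]; then Oslo at Rae[6]=Kit[8]; then Minsk at Rae[8]=Kit[9]; then Oslo at Rae[9]=Kit[10]; then Minsk at Rae[10]=Kit[12]; then Perth at Rae[11]=Kit[13]; then Oslo at Rae[12]=Kit[14]; all 10 stops appear in both, in order. Since dp[12][15] = 10, nothing longer is possible.

10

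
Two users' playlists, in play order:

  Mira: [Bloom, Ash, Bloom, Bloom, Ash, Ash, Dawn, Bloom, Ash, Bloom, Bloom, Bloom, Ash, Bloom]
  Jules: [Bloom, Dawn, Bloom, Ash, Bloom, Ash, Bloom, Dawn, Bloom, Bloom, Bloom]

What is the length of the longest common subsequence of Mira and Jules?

9

Pick Bloom [1,1]; then Bloom [4,3]; then Ash [6,4]; then Bloom [8,5]; then Ash [9,6]; then Bloom [10,7]; then Bloom [11,9]; then Bloom [12,10]; then Bloom [14,11]; all 9 songs appear in both, in order. dp[14][11] = 9 confirms this is the maximum.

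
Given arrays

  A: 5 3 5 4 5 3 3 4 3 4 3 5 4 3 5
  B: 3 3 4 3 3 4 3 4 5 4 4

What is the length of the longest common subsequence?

One common subsequence of length 9: 3 at A[2]=B[2] → 4 at A[4]=B[3] → 3 at A[6]=B[4] → 3 at A[7]=B[5] → 4 at A[8]=B[6] → 3 at A[9]=B[7] → 4 at A[10]=B[8] → 5 at A[12]=B[9] → 4 at A[13]=B[11]. dp[15][11] = 9 confirms this is the maximum.

9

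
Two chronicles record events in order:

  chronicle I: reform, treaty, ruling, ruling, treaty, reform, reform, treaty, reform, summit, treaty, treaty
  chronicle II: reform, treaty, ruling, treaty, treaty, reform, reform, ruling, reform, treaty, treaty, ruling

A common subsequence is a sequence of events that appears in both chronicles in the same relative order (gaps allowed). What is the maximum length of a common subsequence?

9

One common subsequence of length 9: reform (chronicle I #1, chronicle II #1), then treaty (chronicle I #2, chronicle II #2), then ruling (chronicle I #3, chronicle II #3), then treaty (chronicle I #5, chronicle II #5), then reform (chronicle I #6, chronicle II #6), then reform (chronicle I #7, chronicle II #7), then reform (chronicle I #9, chronicle II #9), then treaty (chronicle I #11, chronicle II #10), then treaty (chronicle I #12, chronicle II #11), and the DP table's final entry dp[12][12] is also 9, so no common subsequence is longer.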